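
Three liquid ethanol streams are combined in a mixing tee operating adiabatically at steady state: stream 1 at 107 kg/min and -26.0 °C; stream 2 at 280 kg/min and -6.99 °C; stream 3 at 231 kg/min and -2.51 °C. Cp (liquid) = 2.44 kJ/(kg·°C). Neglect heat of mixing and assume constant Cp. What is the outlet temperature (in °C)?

Energy balance with Q = 0: Σ ṁᵢCp,ᵢ(T_out − Tᵢ) = 0
T_out = Σ ṁᵢCp,ᵢTᵢ / Σ ṁᵢCp,ᵢ
      = -12978 / 1507.9 = -8.6068 °C

T_out = -8.61 °C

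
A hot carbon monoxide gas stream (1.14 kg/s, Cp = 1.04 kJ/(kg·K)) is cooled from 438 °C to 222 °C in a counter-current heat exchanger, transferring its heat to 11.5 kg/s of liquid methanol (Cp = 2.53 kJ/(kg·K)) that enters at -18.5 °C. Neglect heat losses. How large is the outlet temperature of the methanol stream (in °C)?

Heat released by hot stream: Q = 1.14 × 1.04 × (438 − 222) = 256.09 kJ/s
Energy balance on cold side (adiabatic exchanger): Q = ṁ_c·Cp_c·(T_c,out − T_c,in)
T_c,out = -18.5 + 256.09/(11.5 × 2.53) = -9.6982 °C

T_c,out = -9.70 °C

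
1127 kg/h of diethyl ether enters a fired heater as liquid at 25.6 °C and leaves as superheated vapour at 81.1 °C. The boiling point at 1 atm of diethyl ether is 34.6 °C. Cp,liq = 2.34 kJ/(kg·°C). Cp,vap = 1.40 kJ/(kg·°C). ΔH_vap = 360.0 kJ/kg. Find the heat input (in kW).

Q = 140 kW

liquid 25.6→34.6 °C: 21.06 kJ/kg
vaporisation at 34.6 °C: 360 kJ/kg
vapour 34.6→81.1 °C: 65.1 kJ/kg
Δh = 21.06 + 360 + 65.1 = 446.16 kJ/kg
Q = ṁ·Δh = 1127 kg/h × 446.16 kJ/kg = 502820 kJ/h
|Q| = 139.67 kW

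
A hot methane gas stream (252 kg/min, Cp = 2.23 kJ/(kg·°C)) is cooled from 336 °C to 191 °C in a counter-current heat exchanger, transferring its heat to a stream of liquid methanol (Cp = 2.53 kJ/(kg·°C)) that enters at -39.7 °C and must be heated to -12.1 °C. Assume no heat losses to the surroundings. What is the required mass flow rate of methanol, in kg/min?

Heat released by hot stream: Q = 252 × 2.23 × (336 − 191) = 81484 kJ/min
Energy balance on cold side (adiabatic exchanger): Q = ṁ_c·Cp_c·(T_c,out − T_c,in)
ṁ_c = 81484 / [2.53 × (-12.1 − -39.7)] = 1166.9 kg/min

ṁ_c = 1170 kg/min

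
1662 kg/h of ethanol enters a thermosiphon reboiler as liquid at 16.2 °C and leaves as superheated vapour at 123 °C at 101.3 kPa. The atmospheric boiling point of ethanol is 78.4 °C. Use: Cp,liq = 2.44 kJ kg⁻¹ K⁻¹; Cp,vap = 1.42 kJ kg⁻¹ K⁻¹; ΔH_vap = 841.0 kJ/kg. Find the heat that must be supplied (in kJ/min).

Q = 29300 kJ/min

liquid 16.2→78.4 °C: 151.77 kJ/kg
vaporisation at 78.4 °C: 841 kJ/kg
vapour 78.4→123 °C: 63.332 kJ/kg
Δh = 151.77 + 841 + 63.332 = 1056.1 kJ/kg
Q = ṁ·Δh = 1662 kg/h × 1056.1 kJ/kg = 1.7552e+06 kJ/h
|Q| = 487.57 kW = 29254 kJ/min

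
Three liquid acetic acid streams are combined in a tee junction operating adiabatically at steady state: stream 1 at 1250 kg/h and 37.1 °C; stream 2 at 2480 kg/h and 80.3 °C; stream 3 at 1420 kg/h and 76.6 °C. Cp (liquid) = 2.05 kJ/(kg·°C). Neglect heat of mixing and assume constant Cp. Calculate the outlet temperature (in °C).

No heat crosses the boundary, so H_out = H_in.
Σ ṁᵢCp,ᵢTᵢ = 1250×2.05×37.1 + 2480×2.05×80.3 + 1420×2.05×76.6 = 726300
Σ ṁᵢCp,ᵢ = 1250×2.05 + 2480×2.05 + 1420×2.05 = 10558
T_out = 726300 / 10558 = 68.794 °C

T_out = 68.8 °C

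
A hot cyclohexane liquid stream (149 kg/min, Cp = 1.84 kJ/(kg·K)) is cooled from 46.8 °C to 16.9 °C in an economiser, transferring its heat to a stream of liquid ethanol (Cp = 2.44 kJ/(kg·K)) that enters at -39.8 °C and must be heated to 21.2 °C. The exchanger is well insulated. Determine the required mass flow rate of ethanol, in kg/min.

ṁ_c = 55.1 kg/min

Heat released by hot stream: Q = 149 × 1.84 × (46.8 − 16.9) = 8197.4 kJ/min
Energy balance on cold side (adiabatic exchanger): Q = ṁ_c·Cp_c·(T_c,out − T_c,in)
ṁ_c = 8197.4 / [2.44 × (21.2 − -39.8)] = 55.075 kg/min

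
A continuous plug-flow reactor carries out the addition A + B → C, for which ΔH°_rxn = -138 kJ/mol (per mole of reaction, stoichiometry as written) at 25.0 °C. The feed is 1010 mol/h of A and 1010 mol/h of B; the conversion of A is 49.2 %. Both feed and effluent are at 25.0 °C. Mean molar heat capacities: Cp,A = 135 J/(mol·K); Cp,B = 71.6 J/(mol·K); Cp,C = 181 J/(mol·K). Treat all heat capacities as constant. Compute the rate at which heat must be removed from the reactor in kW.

Extent of reaction ξ = 0.492 × 1010 = 496.92 mol/h
Reaction term: ξ·ΔH°_rxn = 496.92 × -138 = -68575 kJ/h
Q = ΔH = -68575 kJ/h = -19.049 kW
Heat removed = 19.049 kW

Q_out = 19.0 kW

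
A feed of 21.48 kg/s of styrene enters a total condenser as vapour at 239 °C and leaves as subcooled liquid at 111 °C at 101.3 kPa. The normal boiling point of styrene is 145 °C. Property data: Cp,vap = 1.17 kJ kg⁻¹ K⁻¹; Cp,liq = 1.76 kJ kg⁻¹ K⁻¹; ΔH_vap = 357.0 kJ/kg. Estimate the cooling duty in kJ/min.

vapour 239→145 °C: -109.98 kJ/kg
condensation at 145 °C: -357 kJ/kg
liquid 145→111 °C: -59.84 kJ/kg
Δh = -109.98 + -357 + -59.84 = -526.82 kJ/kg
Q = ṁ·Δh = 21.48 kg/s × -526.82 kJ/kg = -11316 kJ/s
|Q| = 11316 kW = 678970 kJ/min

Q_c = 679000 kJ/min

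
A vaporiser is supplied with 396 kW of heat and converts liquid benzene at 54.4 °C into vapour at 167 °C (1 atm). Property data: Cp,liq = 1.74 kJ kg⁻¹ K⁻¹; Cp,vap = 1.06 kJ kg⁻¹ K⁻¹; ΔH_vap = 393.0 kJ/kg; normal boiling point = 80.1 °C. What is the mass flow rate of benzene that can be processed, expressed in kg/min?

ṁ = 44.8 kg/min

Δh = 1.74×(80.1−54.4) + 393.0 + 1.06×(167−80.1) = 529.83 kJ/kg
Q = 396 kW = 396 kJ/s = 23760 kJ/min
ṁ = Q/Δh = 23760 / 529.83 = 44.844 kg/min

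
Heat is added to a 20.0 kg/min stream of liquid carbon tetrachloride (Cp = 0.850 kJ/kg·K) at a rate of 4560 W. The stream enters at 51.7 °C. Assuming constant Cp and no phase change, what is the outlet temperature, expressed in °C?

Q = 4560 W = 273.6 kJ/min
ΔT = Q/(ṁ·Cp) = 273.6/(20.0×0.850) = 16.094 K
T_out = 51.7 + 16.094 = 67.794 °C

T_out = 67.8 °C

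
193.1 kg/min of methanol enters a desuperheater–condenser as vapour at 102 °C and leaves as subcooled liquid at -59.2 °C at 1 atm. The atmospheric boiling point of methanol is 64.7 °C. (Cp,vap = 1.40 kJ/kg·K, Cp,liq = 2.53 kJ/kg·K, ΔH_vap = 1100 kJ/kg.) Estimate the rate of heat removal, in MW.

vapour 102→64.7 °C: -52.22 kJ/kg
condensation at 64.7 °C: -1100 kJ/kg
liquid 64.7→-59.2 °C: -313.47 kJ/kg
Δh = -52.22 + -1100 + -313.47 = -1465.7 kJ/kg
Q = ṁ·Δh = 193.1 kg/min × -1465.7 kJ/kg = -283020 kJ/min
|Q| = 4717.1 kW = 4.7171 MW

Q_c = 4.72 MW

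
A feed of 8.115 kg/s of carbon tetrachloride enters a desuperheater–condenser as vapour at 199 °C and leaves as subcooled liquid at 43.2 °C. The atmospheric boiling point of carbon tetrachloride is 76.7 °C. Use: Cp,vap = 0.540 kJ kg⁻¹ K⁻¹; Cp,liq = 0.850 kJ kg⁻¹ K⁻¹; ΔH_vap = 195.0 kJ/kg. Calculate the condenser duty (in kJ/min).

Q_c = 141000 kJ/min

vapour 199→76.7 °C: -66.042 kJ/kg
condensation at 76.7 °C: -195 kJ/kg
liquid 76.7→43.2 °C: -28.475 kJ/kg
Δh = -66.042 + -195 + -28.475 = -289.52 kJ/kg
Q = ṁ·Δh = 8.115 kg/s × -289.52 kJ/kg = -2349.4 kJ/s
|Q| = 2349.4 kW = 140970 kJ/min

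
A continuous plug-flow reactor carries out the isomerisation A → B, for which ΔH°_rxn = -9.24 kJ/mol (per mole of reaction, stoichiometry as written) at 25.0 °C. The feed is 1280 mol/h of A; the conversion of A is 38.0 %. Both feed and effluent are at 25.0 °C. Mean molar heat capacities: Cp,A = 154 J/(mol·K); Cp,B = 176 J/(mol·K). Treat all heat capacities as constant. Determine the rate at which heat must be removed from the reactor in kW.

Extent of reaction ξ = 0.380 × 1280 = 486.4 mol/h
Reaction term: ξ·ΔH°_rxn = 486.4 × -9.24 = -4494.3 kJ/h
Q = ΔH = -4494.3 kJ/h = -1.2484 kW
Heat removed = 1.2484 kW

Q_out = 1.25 kW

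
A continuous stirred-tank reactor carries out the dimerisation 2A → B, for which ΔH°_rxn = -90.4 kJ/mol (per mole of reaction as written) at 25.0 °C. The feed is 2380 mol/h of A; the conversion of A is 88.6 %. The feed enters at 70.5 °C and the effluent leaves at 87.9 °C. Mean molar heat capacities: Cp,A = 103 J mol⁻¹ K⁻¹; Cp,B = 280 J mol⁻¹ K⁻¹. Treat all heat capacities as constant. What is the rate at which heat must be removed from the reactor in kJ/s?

Extent of reaction ξ = 0.886 × 2380 / 2 = 1054.3 mol/h
Reaction term: ξ·ΔH°_rxn = 1054.3 × -90.4 = -95312 kJ/h
Sensible, feed 70.5→25 °C: -11154 kJ/h
Outlet flows (mol/h): A 271.32, B 1054.3
Sensible, products 25→87.9 °C: 20327 kJ/h
Q = ΔH = -86139 kJ/h = -23.928 kW
Heat removed = 23.928 kJ/s

Q_out = 23.9 kJ/s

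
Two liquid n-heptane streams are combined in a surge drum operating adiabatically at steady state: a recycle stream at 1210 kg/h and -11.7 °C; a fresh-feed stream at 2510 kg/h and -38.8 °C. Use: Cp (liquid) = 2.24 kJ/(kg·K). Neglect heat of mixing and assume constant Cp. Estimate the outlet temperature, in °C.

T_out = -30.0 °C

No heat crosses the boundary, so H_out = H_in.
Σ ṁᵢCp,ᵢTᵢ = 1210×2.24×-11.7 + 2510×2.24×-38.8 = -249860
Σ ṁᵢCp,ᵢ = 1210×2.24 + 2510×2.24 = 8332.8
T_out = -249860 / 8332.8 = -29.985 °C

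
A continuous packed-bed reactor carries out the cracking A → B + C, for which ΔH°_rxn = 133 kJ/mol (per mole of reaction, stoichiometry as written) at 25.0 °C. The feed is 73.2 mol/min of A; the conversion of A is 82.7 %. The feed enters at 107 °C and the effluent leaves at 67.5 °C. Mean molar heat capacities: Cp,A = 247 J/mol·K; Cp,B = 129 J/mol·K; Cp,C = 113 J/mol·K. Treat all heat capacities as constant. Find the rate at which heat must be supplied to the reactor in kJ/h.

Extent of reaction ξ = 0.827 × 73.2 = 60.536 mol/min
Reaction term: ξ·ΔH°_rxn = 60.536 × 133 = 8051.3 kJ/min
Sensible, feed 107→25 °C: -1482.6 kJ/min
Outlet flows (mol/min): A 12.664, B 60.536, C 60.536
Sensible, products 25→67.5 °C: 755.55 kJ/min
Q = ΔH = 7324.3 kJ/min = 122.07 kW
Heat supplied = 439460 kJ/h

Q_in = 439000 kJ/h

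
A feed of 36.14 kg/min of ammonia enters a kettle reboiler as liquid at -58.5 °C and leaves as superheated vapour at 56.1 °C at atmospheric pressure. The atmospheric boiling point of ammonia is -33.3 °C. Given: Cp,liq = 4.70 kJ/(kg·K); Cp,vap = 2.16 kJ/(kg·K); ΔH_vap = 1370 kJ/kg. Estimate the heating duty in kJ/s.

liquid -58.5→-33.3 °C: 118.44 kJ/kg
vaporisation at -33.3 °C: 1370 kJ/kg
vapour -33.3→56.1 °C: 193.1 kJ/kg
Δh = 118.44 + 1370 + 193.1 = 1681.5 kJ/kg
Q = ṁ·Δh = 36.14 kg/min × 1681.5 kJ/kg = 60771 kJ/min
|Q| = 1012.9 kW

Q = 1010 kJ/s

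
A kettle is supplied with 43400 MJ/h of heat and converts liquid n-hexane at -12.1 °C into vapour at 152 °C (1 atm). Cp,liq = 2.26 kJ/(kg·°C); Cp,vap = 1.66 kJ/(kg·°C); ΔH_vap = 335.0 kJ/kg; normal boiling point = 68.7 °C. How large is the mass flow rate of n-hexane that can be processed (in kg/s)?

ṁ = 18.4 kg/s

Δh = 2.26×(68.7−-12.1) + 335.0 + 1.66×(152−68.7) = 655.89 kJ/kg
Q = 43400 MJ/h = 12056 kJ/s = 12056 kJ/s
ṁ = Q/Δh = 12056 / 655.89 = 18.381 kg/s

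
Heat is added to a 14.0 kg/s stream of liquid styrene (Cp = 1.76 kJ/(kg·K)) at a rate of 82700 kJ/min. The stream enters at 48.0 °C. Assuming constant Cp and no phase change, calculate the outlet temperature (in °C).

T_out = 104 °C

Q = 82700 kJ/min = 1378.3 kJ/s
ΔT = Q/(ṁ·Cp) = 1378.3/(14.0×1.76) = 55.939 K
T_out = 48.0 + 55.939 = 103.94 °C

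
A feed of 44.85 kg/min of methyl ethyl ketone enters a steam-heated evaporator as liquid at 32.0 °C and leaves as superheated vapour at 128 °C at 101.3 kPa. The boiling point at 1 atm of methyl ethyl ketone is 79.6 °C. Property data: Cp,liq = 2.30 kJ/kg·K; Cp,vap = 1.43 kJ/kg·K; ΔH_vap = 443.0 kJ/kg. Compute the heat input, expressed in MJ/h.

Q = 1670 MJ/h

liquid 32.0→79.6 °C: 109.48 kJ/kg
vaporisation at 79.6 °C: 443 kJ/kg
vapour 79.6→128 °C: 69.212 kJ/kg
Δh = 109.48 + 443 + 69.212 = 621.69 kJ/kg
Q = ṁ·Δh = 44.85 kg/min × 621.69 kJ/kg = 27883 kJ/min
|Q| = 464.71 kW = 1673 MJ/h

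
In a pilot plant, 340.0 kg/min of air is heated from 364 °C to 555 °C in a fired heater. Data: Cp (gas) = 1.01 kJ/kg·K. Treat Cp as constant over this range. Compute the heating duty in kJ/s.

Q = 1090 kJ/s

Q = ṁ·Cp·ΔT = 340.0 × 1.01 × (555 − 364) = 65589 kJ/min
Converting: 65589 / 60 s = 1093.2 kW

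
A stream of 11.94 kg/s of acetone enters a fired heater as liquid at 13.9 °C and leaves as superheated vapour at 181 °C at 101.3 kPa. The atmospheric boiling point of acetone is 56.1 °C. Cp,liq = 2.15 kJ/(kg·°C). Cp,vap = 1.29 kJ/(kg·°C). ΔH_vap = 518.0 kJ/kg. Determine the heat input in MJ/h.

liquid 13.9→56.1 °C: 90.73 kJ/kg
vaporisation at 56.1 °C: 518 kJ/kg
vapour 56.1→181 °C: 161.12 kJ/kg
Δh = 90.73 + 518 + 161.12 = 769.85 kJ/kg
Q = ṁ·Δh = 11.94 kg/s × 769.85 kJ/kg = 9192 kJ/s
|Q| = 9192 kW = 33091 MJ/h

Q = 33100 MJ/h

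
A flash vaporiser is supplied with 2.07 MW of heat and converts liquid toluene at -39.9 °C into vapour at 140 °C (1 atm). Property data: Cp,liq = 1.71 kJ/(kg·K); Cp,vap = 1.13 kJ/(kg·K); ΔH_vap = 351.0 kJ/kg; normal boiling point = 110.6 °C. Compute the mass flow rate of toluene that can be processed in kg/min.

ṁ = 194 kg/min

Δh = 1.71×(110.6−-39.9) + 351.0 + 1.13×(140−110.6) = 641.58 kJ/kg
Q = 2.07 MW = 2070 kJ/s = 124200 kJ/min
ṁ = Q/Δh = 124200 / 641.58 = 193.59 kg/min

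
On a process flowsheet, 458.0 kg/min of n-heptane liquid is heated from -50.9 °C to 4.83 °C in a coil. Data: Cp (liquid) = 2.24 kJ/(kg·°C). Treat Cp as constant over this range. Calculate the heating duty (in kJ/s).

Q = 953 kJ/s

Q = ṁ·Cp·ΔT = 458.0 × 2.24 × (4.83 − -50.9) = 57175 kJ/min
Converting: 57175 / 60 s = 952.91 kW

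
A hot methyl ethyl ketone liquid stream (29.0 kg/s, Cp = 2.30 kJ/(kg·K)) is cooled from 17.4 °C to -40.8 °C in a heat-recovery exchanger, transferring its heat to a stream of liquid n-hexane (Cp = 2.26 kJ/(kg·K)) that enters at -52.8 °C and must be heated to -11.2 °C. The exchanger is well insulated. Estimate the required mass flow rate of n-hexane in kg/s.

Heat released by hot stream: Q = 29.0 × 2.30 × (17.4 − -40.8) = 3881.9 kJ/s
Energy balance on cold side (adiabatic exchanger): Q = ṁ_c·Cp_c·(T_c,out − T_c,in)
ṁ_c = 3881.9 / [2.26 × (-11.2 − -52.8)] = 41.29 kg/s

ṁ_c = 41.3 kg/s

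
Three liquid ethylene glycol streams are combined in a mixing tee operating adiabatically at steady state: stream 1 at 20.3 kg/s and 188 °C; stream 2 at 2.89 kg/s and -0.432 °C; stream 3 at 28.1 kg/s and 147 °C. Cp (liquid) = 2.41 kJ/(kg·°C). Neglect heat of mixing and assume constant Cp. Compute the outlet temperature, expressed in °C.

T_out = 155 °C

Energy balance with Q = 0: Σ ṁᵢCp,ᵢ(T_out − Tᵢ) = 0
T_out = Σ ṁᵢCp,ᵢTᵢ / Σ ṁᵢCp,ᵢ
      = 19150 / 123.61 = 154.92 °C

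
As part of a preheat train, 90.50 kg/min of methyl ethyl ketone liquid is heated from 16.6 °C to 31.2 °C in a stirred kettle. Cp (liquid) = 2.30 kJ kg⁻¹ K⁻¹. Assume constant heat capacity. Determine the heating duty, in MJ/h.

Q = 182 MJ/h

Q = ṁ·Cp·ΔT = 90.50 × 2.30 × (31.2 − 16.6) = 3039 kJ/min
Converting: 3039 / 60 s = 50.65 kW
Heating duty = 182.34 MJ/h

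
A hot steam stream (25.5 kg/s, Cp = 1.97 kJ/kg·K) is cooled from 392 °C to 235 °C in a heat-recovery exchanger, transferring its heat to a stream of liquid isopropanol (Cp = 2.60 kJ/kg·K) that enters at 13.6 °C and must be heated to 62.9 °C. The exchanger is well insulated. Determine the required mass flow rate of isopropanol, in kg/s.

ṁ_c = 61.5 kg/s

Heat released by hot stream: Q = 25.5 × 1.97 × (392 − 235) = 7886.9 kJ/s
Energy balance on cold side (adiabatic exchanger): Q = ṁ_c·Cp_c·(T_c,out − T_c,in)
ṁ_c = 7886.9 / [2.60 × (62.9 − 13.6)] = 61.53 kg/s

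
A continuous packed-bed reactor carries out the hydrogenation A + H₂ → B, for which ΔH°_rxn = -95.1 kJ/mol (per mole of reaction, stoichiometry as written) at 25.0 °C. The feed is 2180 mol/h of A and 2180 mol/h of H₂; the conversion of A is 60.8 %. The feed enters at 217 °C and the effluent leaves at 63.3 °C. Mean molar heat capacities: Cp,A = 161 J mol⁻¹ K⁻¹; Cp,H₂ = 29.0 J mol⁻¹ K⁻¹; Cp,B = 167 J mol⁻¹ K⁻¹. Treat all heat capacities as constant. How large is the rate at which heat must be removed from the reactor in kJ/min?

Extent of reaction ξ = 0.608 × 2180 = 1325.4 mol/h
Reaction term: ξ·ΔH°_rxn = 1325.4 × -95.1 = -126050 kJ/h
Sensible, feed 217→25 °C: -79526 kJ/h
Outlet flows (mol/h): A 854.56, H₂ 854.56, B 1325.4
Sensible, products 25→63.3 °C: 14696 kJ/h
Q = ΔH = -190880 kJ/h = -53.022 kW
Heat removed = 3181.3 kJ/min

Q_out = 3180 kJ/min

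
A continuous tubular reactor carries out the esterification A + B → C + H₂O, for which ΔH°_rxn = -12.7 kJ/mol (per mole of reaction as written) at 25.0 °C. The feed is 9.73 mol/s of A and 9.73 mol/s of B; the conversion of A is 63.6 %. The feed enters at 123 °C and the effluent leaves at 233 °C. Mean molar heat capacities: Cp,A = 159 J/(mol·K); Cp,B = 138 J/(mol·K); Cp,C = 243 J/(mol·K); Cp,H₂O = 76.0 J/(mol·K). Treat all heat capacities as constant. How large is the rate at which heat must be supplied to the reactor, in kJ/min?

Extent of reaction ξ = 0.636 × 9.73 = 6.1883 mol/s
Reaction term: ξ·ΔH°_rxn = 6.1883 × -12.7 = -78.591 kJ/s
Sensible, feed 123→25 °C: -283.2 kJ/s
Outlet flows (mol/s): A 3.5417, B 3.5417, C 6.1883, H₂O 6.1883
Sensible, products 25→233 °C: 629.4 kJ/s
Q = ΔH = 267.61 kJ/s = 267.61 kW
Heat supplied = 16056 kJ/min

Q_in = 16100 kJ/min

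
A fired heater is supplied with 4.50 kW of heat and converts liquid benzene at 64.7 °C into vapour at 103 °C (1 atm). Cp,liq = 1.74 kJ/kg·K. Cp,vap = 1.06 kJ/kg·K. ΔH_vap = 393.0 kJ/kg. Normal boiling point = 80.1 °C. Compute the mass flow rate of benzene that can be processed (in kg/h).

ṁ = 36.5 kg/h

Δh = 1.74×(80.1−64.7) + 393.0 + 1.06×(103−80.1) = 444.07 kJ/kg
Q = 4.50 kW = 4.5 kJ/s = 16200 kJ/h
ṁ = Q/Δh = 16200 / 444.07 = 36.481 kg/h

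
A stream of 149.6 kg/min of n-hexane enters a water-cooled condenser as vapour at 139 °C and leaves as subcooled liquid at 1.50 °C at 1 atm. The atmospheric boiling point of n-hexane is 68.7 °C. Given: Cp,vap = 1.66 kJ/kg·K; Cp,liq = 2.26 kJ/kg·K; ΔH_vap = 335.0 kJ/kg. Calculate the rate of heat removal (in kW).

Q_c = 1500 kW

vapour 139→68.7 °C: -116.7 kJ/kg
condensation at 68.7 °C: -335 kJ/kg
liquid 68.7→1.50 °C: -151.87 kJ/kg
Δh = -116.7 + -335 + -151.87 = -603.57 kJ/kg
Q = ṁ·Δh = 149.6 kg/min × -603.57 kJ/kg = -90294 kJ/min
|Q| = 1504.9 kW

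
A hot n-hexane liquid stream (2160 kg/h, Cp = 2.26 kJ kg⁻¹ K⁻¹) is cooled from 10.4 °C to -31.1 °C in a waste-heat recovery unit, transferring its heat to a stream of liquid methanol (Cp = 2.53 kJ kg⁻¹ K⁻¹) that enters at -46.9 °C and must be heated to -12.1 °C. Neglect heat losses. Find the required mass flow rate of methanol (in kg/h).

Heat released by hot stream: Q = 2160 × 2.26 × (10.4 − -31.1) = 202590 kJ/h
Energy balance on cold side (adiabatic exchanger): Q = ṁ_c·Cp_c·(T_c,out − T_c,in)
ṁ_c = 202590 / [2.53 × (-12.1 − -46.9)] = 2301 kg/h

ṁ_c = 2300 kg/h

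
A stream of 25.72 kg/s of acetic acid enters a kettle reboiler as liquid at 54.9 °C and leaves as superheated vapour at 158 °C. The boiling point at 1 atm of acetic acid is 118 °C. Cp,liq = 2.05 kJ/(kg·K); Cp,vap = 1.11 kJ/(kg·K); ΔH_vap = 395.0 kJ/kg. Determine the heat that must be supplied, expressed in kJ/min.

Q = 878000 kJ/min

liquid 54.9→118 °C: 129.35 kJ/kg
vaporisation at 118 °C: 395 kJ/kg
vapour 118→158 °C: 44.4 kJ/kg
Δh = 129.35 + 395 + 44.4 = 568.75 kJ/kg
Q = ṁ·Δh = 25.72 kg/s × 568.75 kJ/kg = 14628 kJ/s
|Q| = 14628 kW = 877700 kJ/min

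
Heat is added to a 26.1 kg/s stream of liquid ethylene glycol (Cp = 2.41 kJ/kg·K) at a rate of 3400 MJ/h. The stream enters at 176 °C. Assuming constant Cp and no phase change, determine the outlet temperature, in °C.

T_out = 191 °C

Q = 3400 MJ/h = 944.44 kJ/s
ΔT = Q/(ṁ·Cp) = 944.44/(26.1×2.41) = 15.015 K
T_out = 176 + 15.015 = 191.01 °C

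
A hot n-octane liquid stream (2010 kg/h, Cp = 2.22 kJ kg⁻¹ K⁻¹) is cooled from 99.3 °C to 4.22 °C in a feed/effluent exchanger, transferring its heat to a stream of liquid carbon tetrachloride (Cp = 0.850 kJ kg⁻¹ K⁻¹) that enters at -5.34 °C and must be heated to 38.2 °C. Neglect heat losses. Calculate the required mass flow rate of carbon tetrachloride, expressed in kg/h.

ṁ_c = 11500 kg/h

Heat released by hot stream: Q = 2010 × 2.22 × (99.3 − 4.22) = 424270 kJ/h
Energy balance on cold side (adiabatic exchanger): Q = ṁ_c·Cp_c·(T_c,out − T_c,in)
ṁ_c = 424270 / [0.850 × (38.2 − -5.34)] = 11464 kg/h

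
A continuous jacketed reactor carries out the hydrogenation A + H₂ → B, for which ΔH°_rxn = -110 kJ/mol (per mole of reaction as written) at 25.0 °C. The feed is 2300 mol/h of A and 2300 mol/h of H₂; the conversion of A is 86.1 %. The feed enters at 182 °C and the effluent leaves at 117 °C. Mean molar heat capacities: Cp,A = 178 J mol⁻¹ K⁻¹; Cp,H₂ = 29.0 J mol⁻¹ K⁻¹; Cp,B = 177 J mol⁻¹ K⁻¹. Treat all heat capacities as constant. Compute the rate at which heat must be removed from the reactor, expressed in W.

Extent of reaction ξ = 0.861 × 2300 = 1980.3 mol/h
Reaction term: ξ·ΔH°_rxn = 1980.3 × -110 = -217830 kJ/h
Sensible, feed 182→25 °C: -74748 kJ/h
Outlet flows (mol/h): A 319.7, H₂ 319.7, B 1980.3
Sensible, products 25→117 °C: 38336 kJ/h
Q = ΔH = -254250 kJ/h = -70.624 kW
Heat removed = 70624 W

Q_out = 70600 W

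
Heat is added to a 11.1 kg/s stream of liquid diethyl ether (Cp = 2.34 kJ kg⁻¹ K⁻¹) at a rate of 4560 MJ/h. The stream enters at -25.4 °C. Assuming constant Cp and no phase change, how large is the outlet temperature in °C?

T_out = 23.4 °C

Q = 4560 MJ/h = 1266.7 kJ/s
ΔT = Q/(ṁ·Cp) = 1266.7/(11.1×2.34) = 48.767 K
T_out = -25.4 + 48.767 = 23.367 °C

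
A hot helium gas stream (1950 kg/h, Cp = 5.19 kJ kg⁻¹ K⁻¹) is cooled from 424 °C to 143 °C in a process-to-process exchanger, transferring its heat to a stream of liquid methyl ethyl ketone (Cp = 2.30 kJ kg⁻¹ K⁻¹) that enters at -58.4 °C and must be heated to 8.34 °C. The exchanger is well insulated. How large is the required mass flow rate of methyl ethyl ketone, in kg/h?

Heat released by hot stream: Q = 1950 × 5.19 × (424 − 143) = 2.8439e+06 kJ/h
Energy balance on cold side (adiabatic exchanger): Q = ṁ_c·Cp_c·(T_c,out − T_c,in)
ṁ_c = 2.8439e+06 / [2.30 × (8.34 − -58.4)] = 18527 kg/h

ṁ_c = 18500 kg/h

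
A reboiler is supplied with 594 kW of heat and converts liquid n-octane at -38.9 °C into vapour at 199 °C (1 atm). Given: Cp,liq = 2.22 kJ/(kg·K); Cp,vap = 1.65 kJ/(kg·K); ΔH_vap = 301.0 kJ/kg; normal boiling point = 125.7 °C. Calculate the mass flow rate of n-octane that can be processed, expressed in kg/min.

ṁ = 45.3 kg/min

Δh = 2.22×(125.7−-38.9) + 301.0 + 1.65×(199−125.7) = 787.36 kJ/kg
Q = 594 kW = 594 kJ/s = 35640 kJ/min
ṁ = Q/Δh = 35640 / 787.36 = 45.265 kg/min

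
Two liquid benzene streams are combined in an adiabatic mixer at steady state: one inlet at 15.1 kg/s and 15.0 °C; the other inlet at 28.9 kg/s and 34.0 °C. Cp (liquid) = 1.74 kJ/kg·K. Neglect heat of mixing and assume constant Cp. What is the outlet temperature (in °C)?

No heat crosses the boundary, so H_out = H_in.
Σ ṁᵢCp,ᵢTᵢ = 15.1×1.74×15.0 + 28.9×1.74×34.0 = 2103.8
Σ ṁᵢCp,ᵢ = 15.1×1.74 + 28.9×1.74 = 76.56
T_out = 2103.8 / 76.56 = 27.48 °C

T_out = 27.5 °C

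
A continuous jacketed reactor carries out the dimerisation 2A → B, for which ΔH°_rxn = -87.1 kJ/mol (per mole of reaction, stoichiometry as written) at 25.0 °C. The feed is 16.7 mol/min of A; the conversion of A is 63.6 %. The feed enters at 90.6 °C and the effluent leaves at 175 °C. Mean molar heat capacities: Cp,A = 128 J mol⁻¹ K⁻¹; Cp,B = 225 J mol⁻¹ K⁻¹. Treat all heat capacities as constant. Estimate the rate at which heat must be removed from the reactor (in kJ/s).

Extent of reaction ξ = 0.636 × 16.7 / 2 = 5.3106 mol/min
Reaction term: ξ·ΔH°_rxn = 5.3106 × -87.1 = -462.55 kJ/min
Sensible, feed 90.6→25 °C: -140.23 kJ/min
Outlet flows (mol/min): A 6.0788, B 5.3106
Sensible, products 25→175 °C: 295.95 kJ/min
Q = ΔH = -306.83 kJ/min = -5.1139 kW
Heat removed = 5.1139 kJ/s

Q_out = 5.11 kJ/s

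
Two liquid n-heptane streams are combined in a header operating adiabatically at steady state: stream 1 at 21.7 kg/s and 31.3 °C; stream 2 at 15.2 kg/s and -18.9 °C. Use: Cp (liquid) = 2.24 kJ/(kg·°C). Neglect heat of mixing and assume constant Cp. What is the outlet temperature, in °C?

No heat crosses the boundary, so H_out = H_in.
Σ ṁᵢCp,ᵢTᵢ = 21.7×2.24×31.3 + 15.2×2.24×-18.9 = 877.92
Σ ṁᵢCp,ᵢ = 21.7×2.24 + 15.2×2.24 = 82.656
T_out = 877.92 / 82.656 = 10.621 °C

T_out = 10.6 °C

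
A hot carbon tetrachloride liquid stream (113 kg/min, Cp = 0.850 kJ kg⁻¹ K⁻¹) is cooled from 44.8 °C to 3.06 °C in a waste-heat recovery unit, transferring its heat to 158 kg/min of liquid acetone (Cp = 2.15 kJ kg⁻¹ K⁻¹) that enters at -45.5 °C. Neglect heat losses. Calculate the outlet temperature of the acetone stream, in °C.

Heat released by hot stream: Q = 113 × 0.850 × (44.8 − 3.06) = 4009.1 kJ/min
Energy balance on cold side (adiabatic exchanger): Q = ṁ_c·Cp_c·(T_c,out − T_c,in)
T_c,out = -45.5 + 4009.1/(158 × 2.15) = -33.698 °C

T_c,out = -33.7 °C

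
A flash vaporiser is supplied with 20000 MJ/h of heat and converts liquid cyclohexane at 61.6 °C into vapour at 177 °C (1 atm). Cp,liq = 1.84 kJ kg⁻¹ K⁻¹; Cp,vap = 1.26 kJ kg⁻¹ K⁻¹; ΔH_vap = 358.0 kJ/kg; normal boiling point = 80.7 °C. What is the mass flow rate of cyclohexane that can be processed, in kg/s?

Δh = 1.84×(80.7−61.6) + 358.0 + 1.26×(177−80.7) = 514.48 kJ/kg
Q = 20000 MJ/h = 5555.6 kJ/s = 5555.6 kJ/s
ṁ = Q/Δh = 5555.6 / 514.48 = 10.798 kg/s

ṁ = 10.8 kg/s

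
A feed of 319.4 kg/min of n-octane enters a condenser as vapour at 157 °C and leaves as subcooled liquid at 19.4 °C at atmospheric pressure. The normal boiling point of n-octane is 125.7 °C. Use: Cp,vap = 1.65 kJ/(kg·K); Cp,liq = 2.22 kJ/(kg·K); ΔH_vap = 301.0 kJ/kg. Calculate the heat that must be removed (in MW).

vapour 157→125.7 °C: -51.645 kJ/kg
condensation at 125.7 °C: -301 kJ/kg
liquid 125.7→19.4 °C: -235.99 kJ/kg
Δh = -51.645 + -301 + -235.99 = -588.63 kJ/kg
Q = ṁ·Δh = 319.4 kg/min × -588.63 kJ/kg = -188010 kJ/min
|Q| = 3133.5 kW = 3.1335 MW

Q_c = 3.13 MW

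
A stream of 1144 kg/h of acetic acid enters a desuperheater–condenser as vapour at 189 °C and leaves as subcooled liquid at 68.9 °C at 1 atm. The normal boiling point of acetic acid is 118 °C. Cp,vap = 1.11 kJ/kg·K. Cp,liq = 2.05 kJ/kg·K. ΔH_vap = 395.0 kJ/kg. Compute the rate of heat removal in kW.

vapour 189→118 °C: -78.81 kJ/kg
condensation at 118 °C: -395 kJ/kg
liquid 118→68.9 °C: -100.65 kJ/kg
Δh = -78.81 + -395 + -100.65 = -574.46 kJ/kg
Q = ṁ·Δh = 1144 kg/h × -574.46 kJ/kg = -657190 kJ/h
|Q| = 182.55 kW

Q_c = 183 kW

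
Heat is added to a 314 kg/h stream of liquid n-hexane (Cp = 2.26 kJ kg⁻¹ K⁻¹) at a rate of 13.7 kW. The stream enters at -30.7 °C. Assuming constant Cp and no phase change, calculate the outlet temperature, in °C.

Q = 13.7 kW = 49320 kJ/h
ΔT = Q/(ṁ·Cp) = 49320/(314×2.26) = 69.5 K
T_out = -30.7 + 69.5 = 38.8 °C

T_out = 38.8 °C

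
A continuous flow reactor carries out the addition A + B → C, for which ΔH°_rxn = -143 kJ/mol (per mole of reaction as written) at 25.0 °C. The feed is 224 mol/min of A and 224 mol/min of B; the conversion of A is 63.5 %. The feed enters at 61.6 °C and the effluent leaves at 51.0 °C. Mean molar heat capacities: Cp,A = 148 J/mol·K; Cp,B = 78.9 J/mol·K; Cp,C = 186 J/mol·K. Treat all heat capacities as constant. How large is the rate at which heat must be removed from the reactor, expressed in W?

Q_out = 351000 W

Extent of reaction ξ = 0.635 × 224 = 142.24 mol/min
Reaction term: ξ·ΔH°_rxn = 142.24 × -143 = -20340 kJ/min
Sensible, feed 61.6→25 °C: -1860.2 kJ/min
Outlet flows (mol/min): A 81.76, B 81.76, C 142.24
Sensible, products 25→51.0 °C: 1170.2 kJ/min
Q = ΔH = -21030 kJ/min = -350.51 kW
Heat removed = 350510 W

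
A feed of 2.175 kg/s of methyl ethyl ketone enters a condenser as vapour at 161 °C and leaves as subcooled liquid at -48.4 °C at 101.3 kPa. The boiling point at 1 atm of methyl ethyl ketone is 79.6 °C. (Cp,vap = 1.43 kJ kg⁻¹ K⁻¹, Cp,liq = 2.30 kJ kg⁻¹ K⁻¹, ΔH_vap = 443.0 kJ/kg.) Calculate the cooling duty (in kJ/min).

vapour 161→79.6 °C: -116.4 kJ/kg
condensation at 79.6 °C: -443 kJ/kg
liquid 79.6→-48.4 °C: -294.4 kJ/kg
Δh = -116.4 + -443 + -294.4 = -853.8 kJ/kg
Q = ṁ·Δh = 2.175 kg/s × -853.8 kJ/kg = -1857 kJ/s
|Q| = 1857 kW = 111420 kJ/min

Q_c = 111000 kJ/min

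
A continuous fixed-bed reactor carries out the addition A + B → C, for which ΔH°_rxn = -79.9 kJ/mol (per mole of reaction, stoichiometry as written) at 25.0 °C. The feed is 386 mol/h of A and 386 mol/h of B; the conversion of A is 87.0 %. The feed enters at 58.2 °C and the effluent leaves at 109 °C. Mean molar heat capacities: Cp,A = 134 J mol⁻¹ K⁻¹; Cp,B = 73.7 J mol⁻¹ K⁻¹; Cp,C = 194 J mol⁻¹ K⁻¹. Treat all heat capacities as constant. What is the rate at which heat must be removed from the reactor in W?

Extent of reaction ξ = 0.870 × 386 = 335.82 mol/h
Reaction term: ξ·ΔH°_rxn = 335.82 × -79.9 = -26832 kJ/h
Sensible, feed 58.2→25 °C: -2661.7 kJ/h
Outlet flows (mol/h): A 50.18, B 50.18, C 335.82
Sensible, products 25→109 °C: 6348 kJ/h
Q = ΔH = -23146 kJ/h = -6.4294 kW
Heat removed = 6429.4 W

Q_out = 6430 W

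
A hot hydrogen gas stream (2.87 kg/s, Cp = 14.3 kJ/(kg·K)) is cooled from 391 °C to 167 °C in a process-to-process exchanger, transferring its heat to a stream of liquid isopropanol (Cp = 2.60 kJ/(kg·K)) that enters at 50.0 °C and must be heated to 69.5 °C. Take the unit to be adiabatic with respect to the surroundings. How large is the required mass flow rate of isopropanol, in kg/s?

Heat released by hot stream: Q = 2.87 × 14.3 × (391 − 167) = 9193.2 kJ/s
Energy balance on cold side (adiabatic exchanger): Q = ṁ_c·Cp_c·(T_c,out − T_c,in)
ṁ_c = 9193.2 / [2.60 × (69.5 − 50.0)] = 181.33 kg/s

ṁ_c = 181 kg/s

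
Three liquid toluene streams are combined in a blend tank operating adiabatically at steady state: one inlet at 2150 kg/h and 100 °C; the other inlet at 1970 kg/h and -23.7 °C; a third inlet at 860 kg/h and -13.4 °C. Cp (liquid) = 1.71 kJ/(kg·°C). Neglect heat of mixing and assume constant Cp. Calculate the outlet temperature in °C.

No heat crosses the boundary, so H_out = H_in.
T_out = Σ ṁᵢCp,ᵢTᵢ / Σ ṁᵢCp,ᵢ
      = 268110 / 8515.8 = 31.483 °C

T_out = 31.5 °C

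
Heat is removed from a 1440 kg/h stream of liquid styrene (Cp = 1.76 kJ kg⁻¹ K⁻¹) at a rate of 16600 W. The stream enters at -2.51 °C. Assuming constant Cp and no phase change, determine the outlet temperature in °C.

Q = 16600 W = 59760 kJ/h
ΔT = Q/(ṁ·Cp) = 59760/(1440×1.76) = 23.58 K
T_out = -2.51 − 23.58 = -26.09 °C

T_out = -26.1 °C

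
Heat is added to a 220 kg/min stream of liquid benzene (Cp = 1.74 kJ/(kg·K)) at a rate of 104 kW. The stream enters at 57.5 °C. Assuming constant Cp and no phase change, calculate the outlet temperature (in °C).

T_out = 73.8 °C

Q = 104 kW = 6240 kJ/min
ΔT = Q/(ṁ·Cp) = 6240/(220×1.74) = 16.301 K
T_out = 57.5 + 16.301 = 73.801 °C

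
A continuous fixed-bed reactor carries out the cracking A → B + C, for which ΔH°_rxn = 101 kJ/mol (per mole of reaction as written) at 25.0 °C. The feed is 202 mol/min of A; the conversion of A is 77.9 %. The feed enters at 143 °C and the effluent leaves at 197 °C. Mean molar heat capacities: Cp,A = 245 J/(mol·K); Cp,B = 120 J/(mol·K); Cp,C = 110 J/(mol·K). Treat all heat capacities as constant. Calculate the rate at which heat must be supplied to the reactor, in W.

Q_in = 303000 W

Extent of reaction ξ = 0.779 × 202 = 157.36 mol/min
Reaction term: ξ·ΔH°_rxn = 157.36 × 101 = 15893 kJ/min
Sensible, feed 143→25 °C: -5839.8 kJ/min
Outlet flows (mol/min): A 44.642, B 157.36, C 157.36
Sensible, products 25→197 °C: 8106.3 kJ/min
Q = ΔH = 18160 kJ/min = 302.66 kW
Heat supplied = 302660 W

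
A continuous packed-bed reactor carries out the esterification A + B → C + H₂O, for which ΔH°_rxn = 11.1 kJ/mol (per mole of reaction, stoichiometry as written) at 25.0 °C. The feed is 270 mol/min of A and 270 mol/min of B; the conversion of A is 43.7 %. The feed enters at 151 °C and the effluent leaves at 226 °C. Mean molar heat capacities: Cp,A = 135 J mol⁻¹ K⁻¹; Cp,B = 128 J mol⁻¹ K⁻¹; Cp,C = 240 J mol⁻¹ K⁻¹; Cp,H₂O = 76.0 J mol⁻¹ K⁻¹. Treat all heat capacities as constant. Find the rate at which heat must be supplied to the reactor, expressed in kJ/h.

Q_in = 474000 kJ/h

Extent of reaction ξ = 0.437 × 270 = 117.99 mol/min
Reaction term: ξ·ΔH°_rxn = 117.99 × 11.1 = 1309.7 kJ/min
Sensible, feed 151→25 °C: -8947.3 kJ/min
Outlet flows (mol/min): A 152.01, B 152.01, C 117.99, H₂O 117.99
Sensible, products 25→226 °C: 15530 kJ/min
Q = ΔH = 7892.4 kJ/min = 131.54 kW
Heat supplied = 473540 kJ/h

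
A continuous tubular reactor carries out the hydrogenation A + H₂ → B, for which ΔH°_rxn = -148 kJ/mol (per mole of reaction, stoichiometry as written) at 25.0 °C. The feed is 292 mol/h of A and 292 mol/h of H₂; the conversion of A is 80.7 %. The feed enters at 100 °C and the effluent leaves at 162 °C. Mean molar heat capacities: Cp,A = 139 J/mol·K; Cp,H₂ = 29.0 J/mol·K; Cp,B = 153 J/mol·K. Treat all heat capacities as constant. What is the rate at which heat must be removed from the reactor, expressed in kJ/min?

Q_out = 539 kJ/min

Extent of reaction ξ = 0.807 × 292 = 235.64 mol/h
Reaction term: ξ·ΔH°_rxn = 235.64 × -148 = -34875 kJ/h
Sensible, feed 100→25 °C: -3679.2 kJ/h
Outlet flows (mol/h): A 56.356, H₂ 56.356, B 235.64
Sensible, products 25→162 °C: 6236.4 kJ/h
Q = ΔH = -32318 kJ/h = -8.9772 kW
Heat removed = 538.63 kJ/min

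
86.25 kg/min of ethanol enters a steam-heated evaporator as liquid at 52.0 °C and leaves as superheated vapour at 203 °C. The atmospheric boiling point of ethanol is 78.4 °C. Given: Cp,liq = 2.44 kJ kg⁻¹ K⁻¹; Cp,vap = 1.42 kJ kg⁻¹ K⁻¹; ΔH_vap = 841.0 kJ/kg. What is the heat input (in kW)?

liquid 52.0→78.4 °C: 64.416 kJ/kg
vaporisation at 78.4 °C: 841 kJ/kg
vapour 78.4→203 °C: 176.93 kJ/kg
Δh = 64.416 + 841 + 176.93 = 1082.3 kJ/kg
Q = ṁ·Δh = 86.25 kg/min × 1082.3 kJ/kg = 93353 kJ/min
|Q| = 1555.9 kW

Q = 1560 kW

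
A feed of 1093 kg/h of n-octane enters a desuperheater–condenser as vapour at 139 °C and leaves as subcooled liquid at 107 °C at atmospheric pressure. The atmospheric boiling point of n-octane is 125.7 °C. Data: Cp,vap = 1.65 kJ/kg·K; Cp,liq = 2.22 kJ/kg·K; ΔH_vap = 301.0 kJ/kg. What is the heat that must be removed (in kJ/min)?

vapour 139→125.7 °C: -21.945 kJ/kg
condensation at 125.7 °C: -301 kJ/kg
liquid 125.7→107 °C: -41.514 kJ/kg
Δh = -21.945 + -301 + -41.514 = -364.46 kJ/kg
Q = ṁ·Δh = 1093 kg/h × -364.46 kJ/kg = -398350 kJ/h
|Q| = 110.65 kW = 6639.2 kJ/min

Q_c = 6640 kJ/min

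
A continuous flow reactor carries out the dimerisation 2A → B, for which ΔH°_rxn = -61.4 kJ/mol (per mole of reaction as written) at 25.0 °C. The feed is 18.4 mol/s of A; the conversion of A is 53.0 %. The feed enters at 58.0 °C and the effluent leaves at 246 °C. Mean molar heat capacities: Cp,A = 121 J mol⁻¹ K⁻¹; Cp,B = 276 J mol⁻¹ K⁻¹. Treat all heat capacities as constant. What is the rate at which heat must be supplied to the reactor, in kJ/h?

Extent of reaction ξ = 0.530 × 18.4 / 2 = 4.876 mol/s
Reaction term: ξ·ΔH°_rxn = 4.876 × -61.4 = -299.39 kJ/s
Sensible, feed 58.0→25 °C: -73.471 kJ/s
Outlet flows (mol/s): A 8.648, B 4.876
Sensible, products 25→246 °C: 528.67 kJ/s
Q = ΔH = 155.82 kJ/s = 155.82 kW
Heat supplied = 560930 kJ/h

Q_in = 561000 kJ/h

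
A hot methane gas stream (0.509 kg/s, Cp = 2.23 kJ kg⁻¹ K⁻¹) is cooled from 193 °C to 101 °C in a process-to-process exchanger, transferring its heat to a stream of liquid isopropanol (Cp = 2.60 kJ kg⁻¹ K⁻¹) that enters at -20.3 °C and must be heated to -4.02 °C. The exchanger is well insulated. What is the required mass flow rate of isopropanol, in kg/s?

Heat released by hot stream: Q = 0.509 × 2.23 × (193 − 101) = 104.43 kJ/s
Energy balance on cold side (adiabatic exchanger): Q = ṁ_c·Cp_c·(T_c,out − T_c,in)
ṁ_c = 104.43 / [2.60 × (-4.02 − -20.3)] = 2.4671 kg/s

ṁ_c = 2.47 kg/s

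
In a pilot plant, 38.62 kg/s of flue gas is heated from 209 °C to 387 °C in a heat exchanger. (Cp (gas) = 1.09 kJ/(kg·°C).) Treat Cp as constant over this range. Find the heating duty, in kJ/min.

Q = 450000 kJ/min

Q = ṁ·Cp·ΔT = 38.62 × 1.09 × (387 − 209) = 7493.1 kJ/s
Heating duty = 449580 kJ/min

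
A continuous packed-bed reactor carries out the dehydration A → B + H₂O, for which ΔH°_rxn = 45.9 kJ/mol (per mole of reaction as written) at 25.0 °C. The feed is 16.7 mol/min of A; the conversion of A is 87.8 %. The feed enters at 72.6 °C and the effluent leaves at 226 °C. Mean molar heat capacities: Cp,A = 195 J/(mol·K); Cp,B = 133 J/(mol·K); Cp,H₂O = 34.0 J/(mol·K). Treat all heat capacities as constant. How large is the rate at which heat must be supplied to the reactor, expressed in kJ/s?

Extent of reaction ξ = 0.878 × 16.7 = 14.663 mol/min
Reaction term: ξ·ΔH°_rxn = 14.663 × 45.9 = 673.01 kJ/min
Sensible, feed 72.6→25 °C: -155.01 kJ/min
Outlet flows (mol/min): A 2.0374, B 14.663, H₂O 14.663
Sensible, products 25→226 °C: 572.04 kJ/min
Q = ΔH = 1090 kJ/min = 18.167 kW
Heat supplied = 18.167 kJ/s

Q_in = 18.2 kJ/s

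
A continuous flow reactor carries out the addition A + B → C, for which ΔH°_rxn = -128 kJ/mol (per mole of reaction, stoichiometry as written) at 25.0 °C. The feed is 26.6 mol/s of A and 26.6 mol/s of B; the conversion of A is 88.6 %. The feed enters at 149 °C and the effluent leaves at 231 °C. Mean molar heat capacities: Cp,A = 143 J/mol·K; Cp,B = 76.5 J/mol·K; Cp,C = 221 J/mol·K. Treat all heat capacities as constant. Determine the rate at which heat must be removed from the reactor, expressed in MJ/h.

Q_out = 9110 MJ/h

Extent of reaction ξ = 0.886 × 26.6 = 23.568 mol/s
Reaction term: ξ·ΔH°_rxn = 23.568 × -128 = -3016.7 kJ/s
Sensible, feed 149→25 °C: -724 kJ/s
Outlet flows (mol/s): A 3.0324, B 3.0324, C 23.568
Sensible, products 25→231 °C: 1210.1 kJ/s
Q = ΔH = -2530.6 kJ/s = -2530.6 kW
Heat removed = 9110.1 MJ/h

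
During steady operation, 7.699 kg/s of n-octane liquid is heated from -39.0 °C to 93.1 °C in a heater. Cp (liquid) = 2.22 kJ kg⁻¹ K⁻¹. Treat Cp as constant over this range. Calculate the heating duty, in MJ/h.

Q = ṁ·Cp·ΔT = 7.699 × 2.22 × (93.1 − -39.0) = 2257.8 kJ/s
Heating duty = 8128.2 MJ/h

Q = 8130 MJ/h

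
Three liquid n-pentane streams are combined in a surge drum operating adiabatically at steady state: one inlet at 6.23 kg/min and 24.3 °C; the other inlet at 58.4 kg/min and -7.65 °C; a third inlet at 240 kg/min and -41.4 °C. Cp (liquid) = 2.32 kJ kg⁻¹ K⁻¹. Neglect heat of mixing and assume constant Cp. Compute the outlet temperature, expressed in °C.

Energy balance with Q = 0: Σ ṁᵢCp,ᵢ(T_out − Tᵢ) = 0
T_out = Σ ṁᵢCp,ᵢTᵢ / Σ ṁᵢCp,ᵢ
      = -23737 / 706.74 = -33.586 °C

T_out = -33.6 °C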